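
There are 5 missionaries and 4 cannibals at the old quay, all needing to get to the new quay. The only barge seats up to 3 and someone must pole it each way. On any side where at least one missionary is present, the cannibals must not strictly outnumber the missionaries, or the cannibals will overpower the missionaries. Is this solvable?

Yes

1. 3 cannibals → the new quay.  (the old quay: 5M 1C; the new quay: 0M 3C)
2. 1 cannibal ← the old quay.  (the old quay: 5M 2C; the new quay: 0M 2C)
3. 3 missionaries → the new quay.  (the old quay: 2M 2C; the new quay: 3M 2C)
4. 1 missionary ← the old quay.  (the old quay: 3M 2C; the new quay: 2M 2C)
5. 2 missionaries and 1 cannibal → the new quay.  (the old quay: 1M 1C; the new quay: 4M 3C)
6. 1 missionary ← the old quay.  (the old quay: 2M 1C; the new quay: 3M 3C)
7. 2 missionaries and 1 cannibal → the new quay.  (the old quay: 0M 0C; the new quay: 5M 4C)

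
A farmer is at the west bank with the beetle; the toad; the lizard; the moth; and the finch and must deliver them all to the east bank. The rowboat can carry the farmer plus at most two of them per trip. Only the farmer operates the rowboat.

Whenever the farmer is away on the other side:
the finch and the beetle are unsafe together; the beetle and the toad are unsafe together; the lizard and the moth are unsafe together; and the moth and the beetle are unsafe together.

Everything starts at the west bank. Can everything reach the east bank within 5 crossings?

Yes

Yes — this plan uses 5 crossings (≤ 5):
1. Farmer goes to the east bank with the beetle and the lizard.  [the west bank: the finch, the moth, the toad | the east bank: the beetle, the lizard]
2. Farmer goes back to the west bank alone.  [the west bank: the finch, the moth, the toad | the east bank: the beetle, the lizard]
3. Farmer goes to the east bank with the finch and the toad.  [the west bank: the moth | the east bank: the beetle, the finch, the lizard, the toad]
4. Farmer goes back to the west bank with the beetle.  [the west bank: the beetle, the moth | the east bank: the finch, the lizard, the toad]
5. Farmer goes to the east bank with the beetle and the moth.  [the west bank: — | the east bank: the beetle, the finch, the lizard, the moth, the toad]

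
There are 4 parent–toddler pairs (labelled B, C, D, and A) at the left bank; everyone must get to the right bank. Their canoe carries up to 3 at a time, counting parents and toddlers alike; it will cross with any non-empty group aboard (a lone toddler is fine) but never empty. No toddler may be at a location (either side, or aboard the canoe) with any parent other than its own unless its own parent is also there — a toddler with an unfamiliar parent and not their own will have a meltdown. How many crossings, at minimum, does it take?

Counting alone: each trip to the right bank takes at most 3 across and each return brings at least 1 back, so after t trips out (and t−1 returns) at most 3t − (t−1) of the 8 are across; that first reaches 8 at t = 4, so at least 7 crossings are needed.
The safety rule pushes this higher. Following every safe sequence of crossings, the most of the 8 that can be at the right bank as the canoe arrives there on crossing 7 is 7 — never all 8.
So no plan with fewer than 9 crossings exists, and this one achieves 9:
1. parent B and toddler B cross → the right bank.
2. parent B crosses ← the left bank.
3. parent B, parent C, and toddler C cross → the right bank.
4. parent B and toddler B cross ← the left bank.
5. parent A, parent B, and parent D cross → the right bank.
6. toddler C crosses ← the left bank.
7. toddler B and toddler C cross → the right bank.
8. toddler B crosses ← the left bank.
9. toddler A, toddler B, and toddler D cross → the right bank.

9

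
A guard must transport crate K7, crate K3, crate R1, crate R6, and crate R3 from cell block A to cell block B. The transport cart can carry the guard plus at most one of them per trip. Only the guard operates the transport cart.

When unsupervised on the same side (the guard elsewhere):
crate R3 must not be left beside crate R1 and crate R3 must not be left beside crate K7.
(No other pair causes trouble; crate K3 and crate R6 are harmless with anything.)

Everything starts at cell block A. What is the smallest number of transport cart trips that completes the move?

11

Counting alone: the guard can take at most 1 across per trip to cell block B, so moving all 5 needs at least 5 loaded trips out, with a return between consecutive ones — at least 9 crossings.
The safety rule pushes this higher. Following every safe sequence of crossings, the most of the 5 that can be at cell block B as the transport cart arrives there on crossing 9 is 4 — never all 5.
So no plan with fewer than 11 crossings exists, and this one achieves 11:
1. Guard goes to cell block B with crate R3.
2. Guard goes back to cell block A alone.
3. Guard goes to cell block B with crate K7.
4. Guard goes back to cell block A with crate R3.
5. Guard goes to cell block B with crate R1.
6. Guard goes back to cell block A alone.
7. Guard goes to cell block B with crate K3.
8. Guard goes back to cell block A alone.
9. Guard goes to cell block B with crate R6.
10. Guard goes back to cell block A alone.
11. Guard goes to cell block B with crate R3.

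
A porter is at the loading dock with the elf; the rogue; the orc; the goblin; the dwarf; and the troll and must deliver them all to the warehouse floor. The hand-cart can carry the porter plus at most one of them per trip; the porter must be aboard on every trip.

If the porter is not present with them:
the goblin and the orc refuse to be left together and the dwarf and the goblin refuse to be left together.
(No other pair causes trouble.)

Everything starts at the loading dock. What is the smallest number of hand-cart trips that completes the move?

Counting alone: the porter can take at most 1 across per trip to the warehouse floor, so moving all 6 needs at least 6 loaded trips out, with a return between consecutive ones — at least 11 crossings.
The safety rule pushes this higher. Following every safe sequence of crossings, the most of the 6 that can be at the warehouse floor as the hand-cart arrives there on crossing 11 is 5 — never all 6.
So no plan with fewer than 13 crossings exists, and this one achieves 13:
1. Porter goes to the warehouse floor with the goblin.  [the loading dock: the dwarf, the elf, the orc, the rogue, the troll | the warehouse floor: the goblin]
2. Porter goes back to the loading dock alone.  [the loading dock: the dwarf, the elf, the orc, the rogue, the troll | the warehouse floor: the goblin]
3. Porter goes to the warehouse floor with the elf.  [the loading dock: the dwarf, the orc, the rogue, the troll | the warehouse floor: the elf, the goblin]
4. Porter goes back to the loading dock alone.  [the loading dock: the dwarf, the orc, the rogue, the troll | the warehouse floor: the elf, the goblin]
5. Porter goes to the warehouse floor with the rogue.  [the loading dock: the dwarf, the orc, the troll | the warehouse floor: the elf, the goblin, the rogue]
6. Porter goes back to the loading dock alone.  [the loading dock: the dwarf, the orc, the troll | the warehouse floor: the elf, the goblin, the rogue]
7. Porter goes to the warehouse floor with the orc.  [the loading dock: the dwarf, the troll | the warehouse floor: the elf, the goblin, the orc, the rogue]
8. Porter goes back to the loading dock with the goblin.  [the loading dock: the dwarf, the goblin, the troll | the warehouse floor: the elf, the orc, the rogue]
9. Porter goes to the warehouse floor with the dwarf.  [the loading dock: the goblin, the troll | the warehouse floor: the dwarf, the elf, the orc, the rogue]
10. Porter goes back to the loading dock alone.  [the loading dock: the goblin, the troll | the warehouse floor: the dwarf, the elf, the orc, the rogue]
11. Porter goes to the warehouse floor with the troll.  [the loading dock: the goblin | the warehouse floor: the dwarf, the elf, the orc, the rogue, the troll]
12. Porter goes back to the loading dock alone.  [the loading dock: the goblin | the warehouse floor: the dwarf, the elf, the orc, the rogue, the troll]
13. Porter goes to the warehouse floor with the goblin.  [the loading dock: — | the warehouse floor: the dwarf, the elf, the goblin, the orc, the rogue, the troll]

13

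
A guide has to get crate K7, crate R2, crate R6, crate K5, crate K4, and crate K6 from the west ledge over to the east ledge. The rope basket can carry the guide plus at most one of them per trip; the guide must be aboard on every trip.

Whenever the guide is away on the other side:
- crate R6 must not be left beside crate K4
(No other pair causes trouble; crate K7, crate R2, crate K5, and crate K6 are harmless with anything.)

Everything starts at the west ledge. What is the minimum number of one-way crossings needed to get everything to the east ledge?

Counting alone: the guide can take at most 1 across per trip to the east ledge, so moving all 6 needs at least 6 loaded trips out, with a return between consecutive ones — at least 11 crossings.
The plan below uses exactly 11 crossings, so it is optimal:
1. Guide goes to the east ledge with crate R6.
2. Guide goes back to the west ledge alone.
3. Guide goes to the east ledge with crate K7.
4. Guide goes back to the west ledge alone.
5. Guide goes to the east ledge with crate R2.
6. Guide goes back to the west ledge alone.
7. Guide goes to the east ledge with crate K5.
8. Guide goes back to the west ledge alone.
9. Guide goes to the east ledge with crate K6.
10. Guide goes back to the west ledge alone.
11. Guide goes to the east ledge with crate K4.

11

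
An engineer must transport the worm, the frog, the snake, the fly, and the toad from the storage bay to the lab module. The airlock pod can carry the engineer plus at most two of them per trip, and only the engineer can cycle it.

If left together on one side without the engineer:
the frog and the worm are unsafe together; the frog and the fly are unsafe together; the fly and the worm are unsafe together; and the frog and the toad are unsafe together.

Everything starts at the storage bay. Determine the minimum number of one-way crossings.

Counting alone: the engineer can take at most 2 across per trip to the lab module, so moving all 5 needs at least 3 loaded trips out, with a return between consecutive ones — at least 5 crossings.
The safety rule pushes this higher. Following every safe sequence of crossings, the most of the 5 that can be at the lab module as the airlock pod arrives there on crossing 5 is 4 — never all 5.
So no plan with fewer than 7 crossings exists, and this one achieves 7:
1. Engineer goes to the lab module with the frog and the worm.  [the storage bay: the fly, the snake, the toad | the lab module: the frog, the worm]
2. Engineer goes back to the storage bay with the worm.  [the storage bay: the fly, the snake, the toad, the worm | the lab module: the frog]
3. Engineer goes to the lab module with the snake and the worm.  [the storage bay: the fly, the toad | the lab module: the frog, the snake, the worm]
4. Engineer goes back to the storage bay with the worm.  [the storage bay: the fly, the toad, the worm | the lab module: the frog, the snake]
5. Engineer goes to the lab module with the toad and the worm.  [the storage bay: the fly | the lab module: the frog, the snake, the toad, the worm]
6. Engineer goes back to the storage bay with the frog.  [the storage bay: the fly, the frog | the lab module: the snake, the toad, the worm]
7. Engineer goes to the lab module with the fly and the frog.  [the storage bay: — | the lab module: the fly, the frog, the snake, the toad, the worm]

7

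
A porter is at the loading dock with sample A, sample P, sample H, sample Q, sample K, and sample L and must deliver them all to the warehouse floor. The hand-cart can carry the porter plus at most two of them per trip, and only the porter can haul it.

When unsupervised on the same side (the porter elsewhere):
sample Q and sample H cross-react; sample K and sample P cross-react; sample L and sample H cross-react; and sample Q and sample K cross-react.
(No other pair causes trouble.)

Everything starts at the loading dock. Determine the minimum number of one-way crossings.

7

Counting alone: the porter can take at most 2 across per trip to the warehouse floor, so moving all 6 needs at least 3 loaded trips out, with a return between consecutive ones — at least 5 crossings.
The safety rule pushes this higher. Following every safe sequence of crossings, the most of the 6 that can be at the warehouse floor as the hand-cart arrives there on crossing 5 is 5 — never all 6.
So no plan with fewer than 7 crossings exists, and this one achieves 7:
1. Porter goes to the warehouse floor with sample H and sample K.
2. Porter goes back to the loading dock alone.
3. Porter goes to the warehouse floor with sample A and sample P.
4. Porter goes back to the loading dock with sample K.
5. Porter goes to the warehouse floor with sample L and sample Q.
6. Porter goes back to the loading dock with sample H.
7. Porter goes to the warehouse floor with sample H and sample K.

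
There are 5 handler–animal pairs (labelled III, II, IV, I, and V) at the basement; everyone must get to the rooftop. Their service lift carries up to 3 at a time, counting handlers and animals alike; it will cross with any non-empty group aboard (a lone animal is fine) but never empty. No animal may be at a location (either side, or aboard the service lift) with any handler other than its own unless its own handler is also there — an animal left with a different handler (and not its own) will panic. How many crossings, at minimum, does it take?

11

Counting alone: each trip to the rooftop takes at most 3 across and each return brings at least 1 back, so after t trips out (and t−1 returns) at most 3t − (t−1) of the 10 are across; that first reaches 10 at t = 5, so at least 9 crossings are needed.
The safety rule pushes this higher. Following every safe sequence of crossings, the most of the 10 that can be at the rooftop as the service lift arrives there on crossing 9 is 9 — never all 10.
So no plan with fewer than 11 crossings exists, and this one achieves 11:
1. animal III and handler III cross → the rooftop.
2. handler III crosses ← the basement.
3. animal I, animal II, and animal IV cross → the rooftop.
4. animal III crosses ← the basement.
5. handler I, handler II, and handler IV cross → the rooftop.
6. animal II and handler II cross ← the basement.
7. handler II, handler III, and handler V cross → the rooftop.
8. animal IV crosses ← the basement.
9. animal II and animal III cross → the rooftop.
10. animal III crosses ← the basement.
11. animal III, animal IV, and animal V cross → the rooftop.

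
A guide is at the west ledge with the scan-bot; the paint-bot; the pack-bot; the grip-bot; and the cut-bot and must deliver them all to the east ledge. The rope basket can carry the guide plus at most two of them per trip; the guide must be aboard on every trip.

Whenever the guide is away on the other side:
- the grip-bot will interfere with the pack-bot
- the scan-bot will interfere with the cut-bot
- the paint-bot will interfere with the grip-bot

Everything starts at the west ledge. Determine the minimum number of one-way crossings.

Counting alone: the guide can take at most 2 across per trip to the east ledge, so moving all 5 needs at least 3 loaded trips out, with a return between consecutive ones — at least 5 crossings.
The plan below uses exactly 5 crossings, so it is optimal:
1. Guide goes to the east ledge with the grip-bot and the scan-bot.
2. Guide goes back to the west ledge alone.
3. Guide goes to the east ledge with the pack-bot and the paint-bot.
4. Guide goes back to the west ledge with the grip-bot.
5. Guide goes to the east ledge with the cut-bot and the grip-bot.

5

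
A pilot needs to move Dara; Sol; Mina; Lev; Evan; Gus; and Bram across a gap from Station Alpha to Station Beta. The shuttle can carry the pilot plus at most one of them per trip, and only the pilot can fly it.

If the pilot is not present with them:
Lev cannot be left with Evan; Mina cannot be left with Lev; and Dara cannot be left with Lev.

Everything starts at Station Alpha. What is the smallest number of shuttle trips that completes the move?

impossible

Following every safe sequence of crossings from the start, the most of the 7 that can be at Station Beta as the shuttle arrives there on crossings 1, 3, 5, 7, 9 is 1, 2, 3, 4, 5 respectively; the best ever achieved is 5 of 7.
From crossing 11 on, no configuration arises that was not already reachable earlier: only 72 distinct safe configurations (who is on which side, and where the shuttle is) can ever be reached, none of them has everyone across, and every continuation just revisits them. So no valid plan exists.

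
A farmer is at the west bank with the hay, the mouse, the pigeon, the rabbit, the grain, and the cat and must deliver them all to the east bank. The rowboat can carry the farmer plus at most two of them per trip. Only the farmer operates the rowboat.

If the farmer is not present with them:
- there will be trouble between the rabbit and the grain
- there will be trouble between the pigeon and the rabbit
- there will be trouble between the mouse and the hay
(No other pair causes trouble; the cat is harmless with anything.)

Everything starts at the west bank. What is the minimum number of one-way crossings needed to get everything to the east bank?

7

Counting alone: the farmer can take at most 2 across per trip to the east bank, so moving all 6 needs at least 3 loaded trips out, with a return between consecutive ones — at least 5 crossings.
The safety rule pushes this higher. Following every safe sequence of crossings, the most of the 6 that can be at the east bank as the rowboat arrives there on crossing 5 is 5 — never all 6.
So no plan with fewer than 7 crossings exists, and this one achieves 7:
1. Farmer goes to the east bank with the hay and the rabbit.
2. Farmer goes back to the west bank alone.
3. Farmer goes to the east bank with the pigeon.
4. Farmer goes back to the west bank with the rabbit.
5. Farmer goes to the east bank with the cat and the grain.
6. Farmer goes back to the west bank alone.
7. Farmer goes to the east bank with the mouse and the rabbit.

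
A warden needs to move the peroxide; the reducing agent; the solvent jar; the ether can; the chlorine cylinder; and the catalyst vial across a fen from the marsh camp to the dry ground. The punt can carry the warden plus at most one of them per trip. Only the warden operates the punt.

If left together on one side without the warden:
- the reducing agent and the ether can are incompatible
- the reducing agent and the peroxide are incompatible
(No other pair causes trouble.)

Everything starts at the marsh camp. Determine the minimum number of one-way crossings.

13

Counting alone: the warden can take at most 1 across per trip to the dry ground, so moving all 6 needs at least 6 loaded trips out, with a return between consecutive ones — at least 11 crossings.
The safety rule pushes this higher. Following every safe sequence of crossings, the most of the 6 that can be at the dry ground as the punt arrives there on crossing 11 is 5 — never all 6.
So no plan with fewer than 13 crossings exists, and this one achieves 13:
1. Warden goes to the dry ground with the reducing agent.  [the marsh camp: the catalyst vial, the chlorine cylinder, the ether can, the peroxide, the solvent jar | the dry ground: the reducing agent]
2. Warden goes back to the marsh camp alone.  [the marsh camp: the catalyst vial, the chlorine cylinder, the ether can, the peroxide, the solvent jar | the dry ground: the reducing agent]
3. Warden goes to the dry ground with the peroxide.  [the marsh camp: the catalyst vial, the chlorine cylinder, the ether can, the solvent jar | the dry ground: the peroxide, the reducing agent]
4. Warden goes back to the marsh camp with the reducing agent.  [the marsh camp: the catalyst vial, the chlorine cylinder, the ether can, the reducing agent, the solvent jar | the dry ground: the peroxide]
5. Warden goes to the dry ground with the ether can.  [the marsh camp: the catalyst vial, the chlorine cylinder, the reducing agent, the solvent jar | the dry ground: the ether can, the peroxide]
6. Warden goes back to the marsh camp alone.  [the marsh camp: the catalyst vial, the chlorine cylinder, the reducing agent, the solvent jar | the dry ground: the ether can, the peroxide]
7. Warden goes to the dry ground with the solvent jar.  [the marsh camp: the catalyst vial, the chlorine cylinder, the reducing agent | the dry ground: the ether can, the peroxide, the solvent jar]
8. Warden goes back to the marsh camp alone.  [the marsh camp: the catalyst vial, the chlorine cylinder, the reducing agent | the dry ground: the ether can, the peroxide, the solvent jar]
9. Warden goes to the dry ground with the chlorine cylinder.  [the marsh camp: the catalyst vial, the reducing agent | the dry ground: the chlorine cylinder, the ether can, the peroxide, the solvent jar]
10. Warden goes back to the marsh camp alone.  [the marsh camp: the catalyst vial, the reducing agent | the dry ground: the chlorine cylinder, the ether can, the peroxide, the solvent jar]
11. Warden goes to the dry ground with the catalyst vial.  [the marsh camp: the reducing agent | the dry ground: the catalyst vial, the chlorine cylinder, the ether can, the peroxide, the solvent jar]
12. Warden goes back to the marsh camp alone.  [the marsh camp: the reducing agent | the dry ground: the catalyst vial, the chlorine cylinder, the ether can, the peroxide, the solvent jar]
13. Warden goes to the dry ground with the reducing agent.  [the marsh camp: — | the dry ground: the catalyst vial, the chlorine cylinder, the ether can, the peroxide, the reducing agent, the solvent jar]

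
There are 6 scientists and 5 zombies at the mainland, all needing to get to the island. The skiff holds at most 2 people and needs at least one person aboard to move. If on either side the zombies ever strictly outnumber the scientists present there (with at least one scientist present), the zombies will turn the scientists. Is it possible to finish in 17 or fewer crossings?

No

Counting alone: each trip to the island takes at most 2 across and each return brings at least 1 back, so after t trips out (and t−1 returns) at most 2t − (t−1) of the 11 are across; that first reaches 11 at t = 10, so at least 19 crossings are needed.
Since 17 < 19, 17 crossings cannot be enough. (The shortest complete plan in fact takes 19:)
1. 2 zombies → the island.  (the mainland: 6S 3Z; the island: 0S 2Z)
2. 1 zombie ← the mainland.  (the mainland: 6S 4Z; the island: 0S 1Z)
3. 2 zombies → the island.  (the mainland: 6S 2Z; the island: 0S 3Z)
4. 1 zombie ← the mainland.  (the mainland: 6S 3Z; the island: 0S 2Z)
5. 2 scientists → the island.  (the mainland: 4S 3Z; the island: 2S 2Z)
6. 1 zombie ← the mainland.  (the mainland: 4S 4Z; the island: 2S 1Z)
7. 1 scientist and 1 zombie → the island.  (the mainland: 3S 3Z; the island: 3S 2Z)
8. 1 scientist ← the mainland.  (the mainland: 4S 3Z; the island: 2S 2Z)
9. 1 scientist and 1 zombie → the island.  (the mainland: 3S 2Z; the island: 3S 3Z)
10. 1 zombie ← the mainland.  (the mainland: 3S 3Z; the island: 3S 2Z)
11. 1 scientist and 1 zombie → the island.  (the mainland: 2S 2Z; the island: 4S 3Z)
12. 1 scientist ← the mainland.  (the mainland: 3S 2Z; the island: 3S 3Z)
13. 1 scientist and 1 zombie → the island.  (the mainland: 2S 1Z; the island: 4S 4Z)
14. 1 zombie ← the mainland.  (the mainland: 2S 2Z; the island: 4S 3Z)
15. 1 scientist and 1 zombie → the island.  (the mainland: 1S 1Z; the island: 5S 4Z)
16. 1 scientist ← the mainland.  (the mainland: 2S 1Z; the island: 4S 4Z)
17. 1 scientist and 1 zombie → the island.  (the mainland: 1S 0Z; the island: 5S 5Z)
18. 1 zombie ← the mainland.  (the mainland: 1S 1Z; the island: 5S 4Z)
19. 1 scientist and 1 zombie → the island.  (the mainland: 0S 0Z; the island: 6S 5Z)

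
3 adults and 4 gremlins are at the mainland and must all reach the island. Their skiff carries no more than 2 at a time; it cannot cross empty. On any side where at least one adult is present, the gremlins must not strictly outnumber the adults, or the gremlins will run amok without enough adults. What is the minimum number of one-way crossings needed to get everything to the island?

The gremlins already outnumber the adults at the mainland before anyone moves, so the starting position itself is disallowed.

impossible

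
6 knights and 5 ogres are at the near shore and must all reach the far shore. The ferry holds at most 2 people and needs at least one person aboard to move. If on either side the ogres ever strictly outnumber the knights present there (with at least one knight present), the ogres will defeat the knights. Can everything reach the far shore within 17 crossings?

Counting alone: each trip to the far shore takes at most 2 across and each return brings at least 1 back, so after t trips out (and t−1 returns) at most 2t − (t−1) of the 11 are across; that first reaches 11 at t = 10, so at least 19 crossings are needed.
Since 17 < 19, 17 crossings cannot be enough. (The shortest complete plan in fact takes 19:)
1. 2 ogres → the far shore.  (the near shore: 6K 3O; the far shore: 0K 2O)
2. 1 ogre ← the near shore.  (the near shore: 6K 4O; the far shore: 0K 1O)
3. 2 ogres → the far shore.  (the near shore: 6K 2O; the far shore: 0K 3O)
4. 1 ogre ← the near shore.  (the near shore: 6K 3O; the far shore: 0K 2O)
5. 2 knights → the far shore.  (the near shore: 4K 3O; the far shore: 2K 2O)
6. 1 ogre ← the near shore.  (the near shore: 4K 4O; the far shore: 2K 1O)
7. 1 knight and 1 ogre → the far shore.  (the near shore: 3K 3O; the far shore: 3K 2O)
8. 1 knight ← the near shore.  (the near shore: 4K 3O; the far shore: 2K 2O)
9. 1 knight and 1 ogre → the far shore.  (the near shore: 3K 2O; the far shore: 3K 3O)
10. 1 ogre ← the near shore.  (the near shore: 3K 3O; the far shore: 3K 2O)
11. 1 knight and 1 ogre → the far shore.  (the near shore: 2K 2O; the far shore: 4K 3O)
12. 1 knight ← the near shore.  (the near shore: 3K 2O; the far shore: 3K 3O)
13. 1 knight and 1 ogre → the far shore.  (the near shore: 2K 1O; the far shore: 4K 4O)
14. 1 ogre ← the near shore.  (the near shore: 2K 2O; the far shore: 4K 3O)
15. 1 knight and 1 ogre → the far shore.  (the near shore: 1K 1O; the far shore: 5K 4O)
16. 1 knight ← the near shore.  (the near shore: 2K 1O; the far shore: 4K 4O)
17. 1 knight and 1 ogre → the far shore.  (the near shore: 1K 0O; the far shore: 5K 5O)
18. 1 ogre ← the near shore.  (the near shore: 1K 1O; the far shore: 5K 4O)
19. 1 knight and 1 ogre → the far shore.  (the near shore: 0K 0O; the far shore: 6K 5O)

No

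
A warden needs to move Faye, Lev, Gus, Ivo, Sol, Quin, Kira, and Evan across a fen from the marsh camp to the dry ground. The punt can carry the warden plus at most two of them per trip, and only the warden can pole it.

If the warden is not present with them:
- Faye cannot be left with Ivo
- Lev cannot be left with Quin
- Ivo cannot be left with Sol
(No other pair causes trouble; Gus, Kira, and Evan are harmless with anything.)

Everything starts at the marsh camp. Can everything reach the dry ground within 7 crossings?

Counting alone: the warden can take at most 2 across per trip to the dry ground, so moving all 8 needs at least 4 loaded trips out, with a return between consecutive ones — at least 7 crossings.
The safety rule pushes this higher. Following every safe sequence of crossings, the most of the 8 that can be at the dry ground as the punt arrives there on crossing 7 is 7 — never all 8.
So the move cannot be finished within 7 crossings. (The shortest complete plan takes 9:)
1. Warden goes to the dry ground with Ivo and Lev.  [the marsh camp: Evan, Faye, Gus, Kira, Quin, Sol | the dry ground: Ivo, Lev]
2. Warden goes back to the marsh camp alone.  [the marsh camp: Evan, Faye, Gus, Kira, Quin, Sol | the dry ground: Ivo, Lev]
3. Warden goes to the dry ground with Faye.  [the marsh camp: Evan, Gus, Kira, Quin, Sol | the dry ground: Faye, Ivo, Lev]
4. Warden goes back to the marsh camp with Ivo.  [the marsh camp: Evan, Gus, Ivo, Kira, Quin, Sol | the dry ground: Faye, Lev]
5. Warden goes to the dry ground with Gus and Sol.  [the marsh camp: Evan, Ivo, Kira, Quin | the dry ground: Faye, Gus, Lev, Sol]
6. Warden goes back to the marsh camp alone.  [the marsh camp: Evan, Ivo, Kira, Quin | the dry ground: Faye, Gus, Lev, Sol]
7. Warden goes to the dry ground with Evan and Kira.  [the marsh camp: Ivo, Quin | the dry ground: Evan, Faye, Gus, Kira, Lev, Sol]
8. Warden goes back to the marsh camp alone.  [the marsh camp: Ivo, Quin | the dry ground: Evan, Faye, Gus, Kira, Lev, Sol]
9. Warden goes to the dry ground with Ivo and Quin.  [the marsh camp: — | the dry ground: Evan, Faye, Gus, Ivo, Kira, Lev, Quin, Sol]

No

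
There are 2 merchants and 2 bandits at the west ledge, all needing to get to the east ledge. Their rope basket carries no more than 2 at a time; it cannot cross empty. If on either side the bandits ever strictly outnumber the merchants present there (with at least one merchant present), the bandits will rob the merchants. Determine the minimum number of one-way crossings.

5

Counting alone: each trip to the east ledge takes at most 2 across and each return brings at least 1 back, so after t trips out (and t−1 returns) at most 2t − (t−1) of the 4 are across; that first reaches 4 at t = 3, so at least 5 crossings are needed.
The plan below uses exactly 5 crossings, so it is optimal:
1. 2 bandits → the east ledge.  (the west ledge: 2M 0B; the east ledge: 0M 2B)
2. 1 bandit ← the west ledge.  (the west ledge: 2M 1B; the east ledge: 0M 1B)
3. 2 merchants → the east ledge.  (the west ledge: 0M 1B; the east ledge: 2M 1B)
4. 1 bandit ← the west ledge.  (the west ledge: 0M 2B; the east ledge: 2M 0B)
5. 2 bandits → the east ledge.  (the west ledge: 0M 0B; the east ledge: 2M 2B)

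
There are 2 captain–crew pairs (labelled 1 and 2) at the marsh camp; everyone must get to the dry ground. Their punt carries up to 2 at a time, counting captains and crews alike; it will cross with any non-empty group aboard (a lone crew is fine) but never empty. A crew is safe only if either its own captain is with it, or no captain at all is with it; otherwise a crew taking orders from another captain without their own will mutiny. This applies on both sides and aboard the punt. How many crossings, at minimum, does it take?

5

Counting alone: each trip to the dry ground takes at most 2 across and each return brings at least 1 back, so after t trips out (and t−1 returns) at most 2t − (t−1) of the 4 are across; that first reaches 4 at t = 3, so at least 5 crossings are needed.
The plan below uses exactly 5 crossings, so it is optimal:
1. captain 1 and crew 1 cross → the dry ground.
2. captain 1 crosses ← the marsh camp.
3. captain 1 and captain 2 cross → the dry ground.
4. captain 2 crosses ← the marsh camp.
5. captain 2 and crew 2 cross → the dry ground.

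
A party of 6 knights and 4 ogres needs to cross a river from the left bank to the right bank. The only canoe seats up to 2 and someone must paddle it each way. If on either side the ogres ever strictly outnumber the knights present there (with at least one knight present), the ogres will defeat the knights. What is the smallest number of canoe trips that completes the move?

Counting alone: each trip to the right bank takes at most 2 across and each return brings at least 1 back, so after t trips out (and t−1 returns) at most 2t − (t−1) of the 10 are across; that first reaches 10 at t = 9, so at least 17 crossings are needed.
The plan below uses exactly 17 crossings, so it is optimal:
1. 2 ogres → the right bank.  (the left bank: 6K 2O; the right bank: 0K 2O)
2. 1 ogre ← the left bank.  (the left bank: 6K 3O; the right bank: 0K 1O)
3. 2 ogres → the right bank.  (the left bank: 6K 1O; the right bank: 0K 3O)
4. 1 ogre ← the left bank.  (the left bank: 6K 2O; the right bank: 0K 2O)
5. 2 knights → the right bank.  (the left bank: 4K 2O; the right bank: 2K 2O)
6. 1 ogre ← the left bank.  (the left bank: 4K 3O; the right bank: 2K 1O)
7. 1 knight and 1 ogre → the right bank.  (the left bank: 3K 2O; the right bank: 3K 2O)
8. 1 ogre ← the left bank.  (the left bank: 3K 3O; the right bank: 3K 1O)
9. 2 ogres → the right bank.  (the left bank: 3K 1O; the right bank: 3K 3O)
10. 1 ogre ← the left bank.  (the left bank: 3K 2O; the right bank: 3K 2O)
11. 1 knight and 1 ogre → the right bank.  (the left bank: 2K 1O; the right bank: 4K 3O)
12. 1 ogre ← the left bank.  (the left bank: 2K 2O; the right bank: 4K 2O)
13. 2 ogres → the right bank.  (the left bank: 2K 0O; the right bank: 4K 4O)
14. 1 ogre ← the left bank.  (the left bank: 2K 1O; the right bank: 4K 3O)
15. 1 knight and 1 ogre → the right bank.  (the left bank: 1K 0O; the right bank: 5K 4O)
16. 1 ogre ← the left bank.  (the left bank: 1K 1O; the right bank: 5K 3O)
17. 1 knight and 1 ogre → the right bank.  (the left bank: 0K 0O; the right bank: 6K 4O)

17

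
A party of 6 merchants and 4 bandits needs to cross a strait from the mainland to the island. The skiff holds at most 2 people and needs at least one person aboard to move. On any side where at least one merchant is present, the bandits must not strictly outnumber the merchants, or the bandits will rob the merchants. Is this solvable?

1. 2 bandits → the island.  (the mainland: 6M 2B; the island: 0M 2B)
2. 1 bandit ← the mainland.  (the mainland: 6M 3B; the island: 0M 1B)
3. 2 bandits → the island.  (the mainland: 6M 1B; the island: 0M 3B)
4. 1 bandit ← the mainland.  (the mainland: 6M 2B; the island: 0M 2B)
5. 2 merchants → the island.  (the mainland: 4M 2B; the island: 2M 2B)
6. 1 bandit ← the mainland.  (the mainland: 4M 3B; the island: 2M 1B)
7. 1 merchant and 1 bandit → the island.  (the mainland: 3M 2B; the island: 3M 2B)
8. 1 bandit ← the mainland.  (the mainland: 3M 3B; the island: 3M 1B)
9. 2 bandits → the island.  (the mainland: 3M 1B; the island: 3M 3B)
10. 1 bandit ← the mainland.  (the mainland: 3M 2B; the island: 3M 2B)
11. 1 merchant and 1 bandit → the island.  (the mainland: 2M 1B; the island: 4M 3B)
12. 1 bandit ← the mainland.  (the mainland: 2M 2B; the island: 4M 2B)
13. 2 bandits → the island.  (the mainland: 2M 0B; the island: 4M 4B)
14. 1 bandit ← the mainland.  (the mainland: 2M 1B; the island: 4M 3B)
15. 1 merchant and 1 bandit → the island.  (the mainland: 1M 0B; the island: 5M 4B)
16. 1 bandit ← the mainland.  (the mainland: 1M 1B; the island: 5M 3B)
17. 1 merchant and 1 bandit → the island.  (the mainland: 0M 0B; the island: 6M 4B)

Yes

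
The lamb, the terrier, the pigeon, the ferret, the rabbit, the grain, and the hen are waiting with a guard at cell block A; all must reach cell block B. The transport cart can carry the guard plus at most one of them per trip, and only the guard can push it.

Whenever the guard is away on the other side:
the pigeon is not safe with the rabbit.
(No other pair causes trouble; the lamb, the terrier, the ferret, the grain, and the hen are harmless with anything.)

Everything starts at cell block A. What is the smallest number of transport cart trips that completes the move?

13

Counting alone: the guard can take at most 1 across per trip to cell block B, so moving all 7 needs at least 7 loaded trips out, with a return between consecutive ones — at least 13 crossings.
The plan below uses exactly 13 crossings, so it is optimal:
1. Guard goes to cell block B with the pigeon.  [cell block A: the ferret, the grain, the hen, the lamb, the rabbit, the terrier | cell block B: the pigeon]
2. Guard goes back to cell block A alone.  [cell block A: the ferret, the grain, the hen, the lamb, the rabbit, the terrier | cell block B: the pigeon]
3. Guard goes to cell block B with the lamb.  [cell block A: the ferret, the grain, the hen, the rabbit, the terrier | cell block B: the lamb, the pigeon]
4. Guard goes back to cell block A alone.  [cell block A: the ferret, the grain, the hen, the rabbit, the terrier | cell block B: the lamb, the pigeon]
5. Guard goes to cell block B with the terrier.  [cell block A: the ferret, the grain, the hen, the rabbit | cell block B: the lamb, the pigeon, the terrier]
6. Guard goes back to cell block A alone.  [cell block A: the ferret, the grain, the hen, the rabbit | cell block B: the lamb, the pigeon, the terrier]
7. Guard goes to cell block B with the ferret.  [cell block A: the grain, the hen, the rabbit | cell block B: the ferret, the lamb, the pigeon, the terrier]
8. Guard goes back to cell block A alone.  [cell block A: the grain, the hen, the rabbit | cell block B: the ferret, the lamb, the pigeon, the terrier]
9. Guard goes to cell block B with the grain.  [cell block A: the hen, the rabbit | cell block B: the ferret, the grain, the lamb, the pigeon, the terrier]
10. Guard goes back to cell block A alone.  [cell block A: the hen, the rabbit | cell block B: the ferret, the grain, the lamb, the pigeon, the terrier]
11. Guard goes to cell block B with the hen.  [cell block A: the rabbit | cell block B: the ferret, the grain, the hen, the lamb, the pigeon, the terrier]
12. Guard goes back to cell block A alone.  [cell block A: the rabbit | cell block B: the ferret, the grain, the hen, the lamb, the pigeon, the terrier]
13. Guard goes to cell block B with the rabbit.  [cell block A: — | cell block B: the ferret, the grain, the hen, the lamb, the pigeon, the rabbit, the terrier]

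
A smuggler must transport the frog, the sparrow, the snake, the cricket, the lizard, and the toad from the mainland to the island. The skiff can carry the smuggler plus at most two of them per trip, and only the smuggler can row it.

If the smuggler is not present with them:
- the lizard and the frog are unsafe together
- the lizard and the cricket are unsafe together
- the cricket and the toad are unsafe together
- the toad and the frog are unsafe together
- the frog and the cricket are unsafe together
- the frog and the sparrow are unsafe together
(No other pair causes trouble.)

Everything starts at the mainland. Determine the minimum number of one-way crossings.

9

Counting alone: the smuggler can take at most 2 across per trip to the island, so moving all 6 needs at least 3 loaded trips out, with a return between consecutive ones — at least 5 crossings.
The safety rule pushes this higher. Following every safe sequence of crossings, the most of the 6 that can be at the island as the skiff arrives there on crossings 5, 7 is 4, 5 respectively — never all 6.
So no plan with fewer than 9 crossings exists, and this one achieves 9:
1. Smuggler goes to the island with the cricket and the frog.  [the mainland: the lizard, the snake, the sparrow, the toad | the island: the cricket, the frog]
2. Smuggler goes back to the mainland with the frog.  [the mainland: the frog, the lizard, the snake, the sparrow, the toad | the island: the cricket]
3. Smuggler goes to the island with the frog and the sparrow.  [the mainland: the lizard, the snake, the toad | the island: the cricket, the frog, the sparrow]
4. Smuggler goes back to the mainland with the frog.  [the mainland: the frog, the lizard, the snake, the toad | the island: the cricket, the sparrow]
5. Smuggler goes to the island with the frog and the snake.  [the mainland: the lizard, the toad | the island: the cricket, the frog, the snake, the sparrow]
6. Smuggler goes back to the mainland with the frog.  [the mainland: the frog, the lizard, the toad | the island: the cricket, the snake, the sparrow]
7. Smuggler goes to the island with the lizard and the toad.  [the mainland: the frog | the island: the cricket, the lizard, the snake, the sparrow, the toad]
8. Smuggler goes back to the mainland with the cricket.  [the mainland: the cricket, the frog | the island: the lizard, the snake, the sparrow, the toad]
9. Smuggler goes to the island with the cricket and the frog.  [the mainland: — | the island: the cricket, the frog, the lizard, the snake, the sparrow, the toad]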